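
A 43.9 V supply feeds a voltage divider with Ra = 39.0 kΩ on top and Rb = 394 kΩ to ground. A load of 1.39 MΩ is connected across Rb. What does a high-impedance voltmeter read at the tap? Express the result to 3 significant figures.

The load sits in parallel with Rb: Rb‖R_L = (394 × 1390) / (394 + 1390) = 307.0 kΩ.
V_out = 43.9 × 307.0 / (39.0 + 307.0) = 43.9 × 307.0/346.0 = 39.0 V.

V_out ≈ 39.0 V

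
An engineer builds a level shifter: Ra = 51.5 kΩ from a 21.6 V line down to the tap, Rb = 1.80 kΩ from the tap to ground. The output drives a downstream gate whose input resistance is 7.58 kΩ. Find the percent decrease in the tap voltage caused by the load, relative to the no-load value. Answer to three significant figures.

18.7 %

The divider's output (Thévenin) resistance is Ra‖Rb = 1.739 kΩ.
Fractional drop under load = R_th/(R_th + R_L) = 1.739 / (1.739 + 7.58) = 0.1866.
So the output falls by 18.7 %.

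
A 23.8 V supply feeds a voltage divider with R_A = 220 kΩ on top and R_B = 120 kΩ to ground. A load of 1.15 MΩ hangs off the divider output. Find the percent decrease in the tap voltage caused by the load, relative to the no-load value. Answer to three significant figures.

6.32 %

The divider's output (Thévenin) resistance is R_A‖R_B = 77.65 kΩ.
Fractional drop under load = R_th/(R_th + R_L) = 77.65 / (77.65 + 1150) = 0.06325.
So the output falls by 6.32 %.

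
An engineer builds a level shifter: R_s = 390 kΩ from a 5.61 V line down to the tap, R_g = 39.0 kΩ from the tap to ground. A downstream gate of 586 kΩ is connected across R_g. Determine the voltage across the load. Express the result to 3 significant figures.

V_out ≈ 0.481 V

The load sits in parallel with R_g: R_g‖R_L = (39.0 × 586) / (39.0 + 586) = 36.57 kΩ.
V_out = 5.61 × 36.57 / (390 + 36.57) = 5.61 × 36.57/426.6 = 0.481 V.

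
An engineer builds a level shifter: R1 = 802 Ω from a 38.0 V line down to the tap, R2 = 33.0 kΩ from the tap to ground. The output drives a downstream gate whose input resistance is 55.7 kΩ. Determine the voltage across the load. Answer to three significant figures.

The load sits in parallel with R2: R2‖R_L = (33000 × 55700) / (33000 + 55700) = 20720 Ω.
V_out = 38.0 × 20720 / (802 + 20720) = 38.0 × 20720/21520 = 36.6 V.

V_out ≈ 36.6 V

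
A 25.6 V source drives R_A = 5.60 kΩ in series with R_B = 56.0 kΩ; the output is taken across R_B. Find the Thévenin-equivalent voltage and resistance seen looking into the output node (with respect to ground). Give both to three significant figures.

V_th = 23.3 V, R_th = 5.09 kΩ

V_th is the open-circuit tap voltage: 25.6 × 56.0/(5.60 + 56.0) = 23.3 V.
With the supply zeroed, R_A and R_B appear in parallel from the tap: R_th = R_A‖R_B = (5.60 × 56.0)/61.60 = 5.09 kΩ.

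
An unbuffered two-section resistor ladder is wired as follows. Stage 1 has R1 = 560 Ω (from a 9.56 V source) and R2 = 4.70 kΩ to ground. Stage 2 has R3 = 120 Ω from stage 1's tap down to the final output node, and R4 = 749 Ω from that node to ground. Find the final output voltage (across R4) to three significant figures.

V_out ≈ 4.67 V

Stage 2 presents R3+R4 = 869.0 Ω as a load on stage 1's tap.
Stage 1's lower leg becomes R2‖(R3+R4) = 733.4 Ω, so V_mid = 9.56 × 733.4/1293 = 5.421 V.
Stage 2 is itself unloaded: V_out = V_mid × R4/(R3+R4) = 5.421 × 749/869.0 = 4.67 V.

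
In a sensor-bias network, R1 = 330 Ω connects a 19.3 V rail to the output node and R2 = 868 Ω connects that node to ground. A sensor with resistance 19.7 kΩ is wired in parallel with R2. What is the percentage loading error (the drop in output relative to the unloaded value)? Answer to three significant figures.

1.20 %

The divider's output (Thévenin) resistance is R1‖R2 = 239.1 Ω.
Fractional drop under load = R_th/(R_th + R_L) = 239.1 / (239.1 + 19700) = 0.01199.
So the output falls by 1.20 %.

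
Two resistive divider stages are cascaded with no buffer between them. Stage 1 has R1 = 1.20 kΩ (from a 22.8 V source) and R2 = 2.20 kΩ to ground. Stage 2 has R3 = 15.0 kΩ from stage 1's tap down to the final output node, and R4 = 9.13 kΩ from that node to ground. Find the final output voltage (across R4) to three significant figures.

V_out ≈ 5.41 V

Stage 2 presents R3+R4 = 24.13 kΩ as a load on stage 1's tap.
Stage 1's lower leg becomes R2‖(R3+R4) = 2.016 kΩ, so V_mid = 22.8 × 2.016/3.216 = 14.29 V.
Stage 2 is itself unloaded: V_out = V_mid × R4/(R3+R4) = 14.29 × 9.13/24.13 = 5.41 V.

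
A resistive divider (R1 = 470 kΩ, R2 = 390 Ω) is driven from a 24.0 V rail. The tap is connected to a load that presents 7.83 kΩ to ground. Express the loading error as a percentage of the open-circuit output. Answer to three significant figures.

The divider's output (Thévenin) resistance is R1‖R2 = 389.7 Ω.
Fractional drop under load = R_th/(R_th + R_L) = 389.7 / (389.7 + 7830) = 0.04741.
So the output falls by 4.74 %.

4.74 %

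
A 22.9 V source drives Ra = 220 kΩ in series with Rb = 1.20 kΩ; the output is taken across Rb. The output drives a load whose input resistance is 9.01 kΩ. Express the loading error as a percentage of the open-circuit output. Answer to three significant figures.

11.7 %

The divider's output (Thévenin) resistance is Ra‖Rb = 1.193 kΩ.
Fractional drop under load = R_th/(R_th + R_L) = 1.193 / (1.193 + 9.01) = 0.1170.
So the output falls by 11.7 %.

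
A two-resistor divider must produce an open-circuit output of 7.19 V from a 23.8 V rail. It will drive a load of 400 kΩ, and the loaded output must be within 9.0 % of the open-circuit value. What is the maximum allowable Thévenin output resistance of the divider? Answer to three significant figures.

R_th ≤ 39.6 kΩ

Loading drop = R_th/(R_th + R_L) ≤ 0.0900, so R_th ≤ R_L · ε/(1−ε) = 400 kΩ × 0.0900/0.9100 = 39.6 kΩ.
(Any R1, R2 with R2/(R1+R2) = 0.302 and R1‖R2 ≤ 39.6 kΩ will meet the spec.)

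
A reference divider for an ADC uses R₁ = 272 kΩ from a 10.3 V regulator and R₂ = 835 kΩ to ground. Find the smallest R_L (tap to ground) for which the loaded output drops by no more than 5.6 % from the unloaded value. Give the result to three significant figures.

R_L(min) ≈ 3.46 MΩ

Output resistance R_th = R₁‖R₂ = (272 × 835)/1107 = 205.2 kΩ.
The fractional drop is R_th/(R_th + R_L); requiring this ≤ 0.0560 gives R_L ≥ R_th(1/0.0560 − 1) = 205.2 × 16.86 = 3.46 MΩ.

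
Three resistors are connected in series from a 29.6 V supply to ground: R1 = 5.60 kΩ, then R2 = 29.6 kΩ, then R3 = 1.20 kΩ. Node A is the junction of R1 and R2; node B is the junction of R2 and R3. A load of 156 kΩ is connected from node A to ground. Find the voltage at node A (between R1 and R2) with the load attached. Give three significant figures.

V ≈ 24.3 V

Below node A the series string R2+R3 = 30.80 kΩ sits in parallel with the 156 kΩ load: 25.72 kΩ.
V_A = 29.6 × 25.72/(5.60 + 25.72) = 24.3 V.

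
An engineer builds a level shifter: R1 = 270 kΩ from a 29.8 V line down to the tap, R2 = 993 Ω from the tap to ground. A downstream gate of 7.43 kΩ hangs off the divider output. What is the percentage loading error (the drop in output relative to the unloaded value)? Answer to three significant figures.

The divider's output (Thévenin) resistance is R1‖R2 = 989.4 Ω.
Fractional drop under load = R_th/(R_th + R_L) = 989.4 / (989.4 + 7430) = 0.1175.
So the output falls by 11.8 %.

11.8 %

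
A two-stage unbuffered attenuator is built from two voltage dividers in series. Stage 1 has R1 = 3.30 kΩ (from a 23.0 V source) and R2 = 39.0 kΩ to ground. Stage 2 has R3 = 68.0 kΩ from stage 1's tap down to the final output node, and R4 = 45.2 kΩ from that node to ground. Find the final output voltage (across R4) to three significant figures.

V_out ≈ 8.25 V

Stage 2 presents R3+R4 = 113.2 kΩ as a load on stage 1's tap.
Stage 1's lower leg becomes R2‖(R3+R4) = 29.01 kΩ, so V_mid = 23.0 × 29.01/32.31 = 20.65 V.
Stage 2 is itself unloaded: V_out = V_mid × R4/(R3+R4) = 20.65 × 45.2/113.2 = 8.25 V.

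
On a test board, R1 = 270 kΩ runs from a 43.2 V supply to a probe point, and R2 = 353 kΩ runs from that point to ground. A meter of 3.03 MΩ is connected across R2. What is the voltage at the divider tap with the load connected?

The load sits in parallel with R2: R2‖R_L = (353 × 3030) / (353 + 3030) = 316.2 kΩ.
V_out = 43.2 × 316.2 / (270 + 316.2) = 43.2 × 316.2/586.2 = 23.3 V.

V_out ≈ 23.3 V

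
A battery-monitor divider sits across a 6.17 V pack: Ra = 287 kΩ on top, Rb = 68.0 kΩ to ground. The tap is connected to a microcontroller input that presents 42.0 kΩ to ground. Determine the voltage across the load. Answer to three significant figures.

The load sits in parallel with Rb: Rb‖R_L = (68.0 × 42.0) / (68.0 + 42.0) = 25.96 kΩ.
V_out = 6.17 × 25.96 / (287 + 25.96) = 6.17 × 25.96/313.0 = 0.512 V.

V_out ≈ 0.512 V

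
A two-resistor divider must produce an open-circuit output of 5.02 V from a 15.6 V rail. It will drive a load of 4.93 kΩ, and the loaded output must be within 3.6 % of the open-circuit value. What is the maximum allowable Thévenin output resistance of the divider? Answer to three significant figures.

Loading drop = R_th/(R_th + R_L) ≤ 0.0360, so R_th ≤ R_L · ε/(1−ε) = 4.93 kΩ × 0.0360/0.9640 = 184 Ω.

R_th ≤ 184 Ω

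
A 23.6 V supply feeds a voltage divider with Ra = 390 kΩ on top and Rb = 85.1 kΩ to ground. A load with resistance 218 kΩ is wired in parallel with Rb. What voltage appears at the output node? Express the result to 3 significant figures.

V_out ≈ 3.20 V

The load sits in parallel with Rb: Rb‖R_L = (85.1 × 218) / (85.1 + 218) = 61.21 kΩ.
V_out = 23.6 × 61.21 / (390 + 61.21) = 23.6 × 61.21/451.2 = 3.20 V.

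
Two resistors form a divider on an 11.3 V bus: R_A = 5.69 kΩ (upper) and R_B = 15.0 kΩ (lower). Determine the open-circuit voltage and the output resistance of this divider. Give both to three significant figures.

V_th is the open-circuit tap voltage: 11.3 × 15.0/(5.69 + 15.0) = 8.19 V.
With the supply zeroed, R_A and R_B appear in parallel from the tap: R_th = R_A‖R_B = (5.69 × 15.0)/20.69 = 4.13 kΩ.

V_th = 8.19 V, R_th = 4.13 kΩ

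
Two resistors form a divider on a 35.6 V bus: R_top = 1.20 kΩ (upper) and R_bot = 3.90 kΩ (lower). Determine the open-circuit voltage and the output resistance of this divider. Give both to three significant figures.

V_th = 27.2 V, R_th = 918 Ω

V_th is the open-circuit tap voltage: 35.6 × 3.90/(1.20 + 3.90) = 27.2 V.
With the supply zeroed, R_top and R_bot appear in parallel from the tap: R_th = R_top‖R_bot = (1.20 × 3.90)/5.100 = 918 Ω.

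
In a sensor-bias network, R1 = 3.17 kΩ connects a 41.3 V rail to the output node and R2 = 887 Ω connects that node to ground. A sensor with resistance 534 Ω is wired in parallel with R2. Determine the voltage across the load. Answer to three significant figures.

V_out ≈ 3.93 V

The load sits in parallel with R2: R2‖R_L = (887 × 534) / (887 + 534) = 333.3 Ω.
V_out = 41.3 × 333.3 / (3170 + 333.3) = 41.3 × 333.3/3503 = 3.93 V.
(Unloaded it would have been 9.03 V.)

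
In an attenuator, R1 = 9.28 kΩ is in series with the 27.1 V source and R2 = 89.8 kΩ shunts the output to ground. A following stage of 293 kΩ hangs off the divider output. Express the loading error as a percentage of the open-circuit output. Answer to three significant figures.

2.79 %

The divider's output (Thévenin) resistance is R1‖R2 = 8.411 kΩ.
Fractional drop under load = R_th/(R_th + R_L) = 8.411 / (8.411 + 293) = 0.02790.
So the output falls by 2.79 %.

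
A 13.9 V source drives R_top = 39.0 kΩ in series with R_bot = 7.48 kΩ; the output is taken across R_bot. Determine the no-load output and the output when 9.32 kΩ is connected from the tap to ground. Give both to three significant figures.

Open-circuit: V = 13.9 × 7.48/(39.0 + 7.48) = 2.24 V.
With the load, R_bot becomes R_bot‖R_L = 4.150 kΩ, so V = 13.9 × 4.150/43.15 = 1.34 V.

Unloaded: 2.24 V; loaded: 1.34 V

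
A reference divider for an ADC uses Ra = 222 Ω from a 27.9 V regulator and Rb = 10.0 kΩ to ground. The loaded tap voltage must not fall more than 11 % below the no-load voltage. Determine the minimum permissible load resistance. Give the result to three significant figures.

Output resistance R_th = Ra‖Rb = (222 × 10000)/10220 = 217.2 Ω.
The fractional drop is R_th/(R_th + R_L); requiring this ≤ 0.110 gives R_L ≥ R_th(1/0.110 − 1) = 217.2 × 8.091 = 1.76 kΩ.

R_L(min) ≈ 1.76 kΩ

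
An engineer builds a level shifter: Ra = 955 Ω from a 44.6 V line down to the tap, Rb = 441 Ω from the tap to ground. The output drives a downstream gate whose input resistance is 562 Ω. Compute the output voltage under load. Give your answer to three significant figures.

V_out ≈ 9.17 V

The load sits in parallel with Rb: Rb‖R_L = (441 × 562) / (441 + 562) = 247.1 Ω.
V_out = 44.6 × 247.1 / (955 + 247.1) = 44.6 × 247.1/1202 = 9.17 V.
(Unloaded it would have been 14.1 V.)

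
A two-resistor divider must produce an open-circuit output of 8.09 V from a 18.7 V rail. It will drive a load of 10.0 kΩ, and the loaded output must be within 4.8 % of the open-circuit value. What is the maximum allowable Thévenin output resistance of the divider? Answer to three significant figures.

R_th ≤ 504 Ω

Loading drop = R_th/(R_th + R_L) ≤ 0.0480, so R_th ≤ R_L · ε/(1−ε) = 10.0 kΩ × 0.0480/0.9520 = 504 Ω.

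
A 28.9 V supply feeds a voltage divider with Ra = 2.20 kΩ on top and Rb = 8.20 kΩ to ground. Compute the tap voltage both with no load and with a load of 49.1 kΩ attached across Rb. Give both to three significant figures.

Unloaded: 22.8 V; loaded: 22.0 V

Open-circuit: V = 28.9 × 8.20/(2.20 + 8.20) = 22.8 V.
With the load, Rb becomes Rb‖R_L = 7.027 kΩ, so V = 28.9 × 7.027/9.227 = 22.0 V.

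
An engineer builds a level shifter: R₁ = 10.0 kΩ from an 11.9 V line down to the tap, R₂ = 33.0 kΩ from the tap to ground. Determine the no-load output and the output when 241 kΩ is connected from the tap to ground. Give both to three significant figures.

Open-circuit: V = 11.9 × 33.0/(10.0 + 33.0) = 9.13 V.
With the load, R₂ becomes R₂‖R_L = 29.03 kΩ, so V = 11.9 × 29.03/39.03 = 8.85 V.

Unloaded: 9.13 V; loaded: 8.85 V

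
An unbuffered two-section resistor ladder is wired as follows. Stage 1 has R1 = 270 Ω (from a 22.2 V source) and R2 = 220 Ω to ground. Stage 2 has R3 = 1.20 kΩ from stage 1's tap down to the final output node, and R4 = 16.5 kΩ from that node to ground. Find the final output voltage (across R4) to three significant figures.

Stage 2 presents R3+R4 = 17700 Ω as a load on stage 1's tap.
Stage 1's lower leg becomes R2‖(R3+R4) = 217.3 Ω, so V_mid = 22.2 × 217.3/487.3 = 9.900 V.
Stage 2 is itself unloaded: V_out = V_mid × R4/(R3+R4) = 9.900 × 16500/17700 = 9.23 V.

V_out ≈ 9.23 V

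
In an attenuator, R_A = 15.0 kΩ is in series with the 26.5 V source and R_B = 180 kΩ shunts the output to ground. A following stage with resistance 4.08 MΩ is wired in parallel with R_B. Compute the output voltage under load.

V_out ≈ 24.4 V

The load sits in parallel with R_B: R_B‖R_L = (180 × 4080) / (180 + 4080) = 172.4 kΩ.
V_out = 26.5 × 172.4 / (15.0 + 172.4) = 26.5 × 172.4/187.4 = 24.4 V.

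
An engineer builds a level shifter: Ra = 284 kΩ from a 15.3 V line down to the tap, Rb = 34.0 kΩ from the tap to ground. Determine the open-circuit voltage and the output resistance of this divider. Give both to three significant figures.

V_th = 1.64 V, R_th = 30.4 kΩ

V_th is the open-circuit tap voltage: 15.3 × 34.0/(284 + 34.0) = 1.64 V.
With the supply zeroed, Ra and Rb appear in parallel from the tap: R_th = Ra‖Rb = (284 × 34.0)/318.0 = 30.4 kΩ.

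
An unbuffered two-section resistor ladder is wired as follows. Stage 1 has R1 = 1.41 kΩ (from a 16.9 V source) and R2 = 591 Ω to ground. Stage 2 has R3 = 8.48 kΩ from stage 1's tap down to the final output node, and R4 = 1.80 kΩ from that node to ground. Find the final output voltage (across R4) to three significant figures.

V_out ≈ 0.840 V

Stage 2 presents R3+R4 = 10280 Ω as a load on stage 1's tap.
Stage 1's lower leg becomes R2‖(R3+R4) = 558.9 Ω, so V_mid = 16.9 × 558.9/1969 = 4.797 V.
Stage 2 is itself unloaded: V_out = V_mid × R4/(R3+R4) = 4.797 × 1800/10280 = 0.840 V.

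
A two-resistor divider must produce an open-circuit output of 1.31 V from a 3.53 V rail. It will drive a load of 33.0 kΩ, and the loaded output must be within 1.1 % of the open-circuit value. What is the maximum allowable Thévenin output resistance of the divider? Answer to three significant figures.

Loading drop = R_th/(R_th + R_L) ≤ 0.0110, so R_th ≤ R_L · ε/(1−ε) = 33.0 kΩ × 0.0110/0.9890 = 367 Ω.

R_th ≤ 367 Ω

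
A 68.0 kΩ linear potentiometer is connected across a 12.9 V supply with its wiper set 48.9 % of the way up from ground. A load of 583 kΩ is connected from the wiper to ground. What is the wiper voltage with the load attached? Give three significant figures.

V ≈ 6.13 V

The wiper splits the pot into (1−α)R = 34.75 kΩ above and αR = 33.25 kΩ below.
Lower section ‖ load = 31.46 kΩ.
V_wiper = 12.9 × 31.46/(34.75 + 31.46) = 6.13 V.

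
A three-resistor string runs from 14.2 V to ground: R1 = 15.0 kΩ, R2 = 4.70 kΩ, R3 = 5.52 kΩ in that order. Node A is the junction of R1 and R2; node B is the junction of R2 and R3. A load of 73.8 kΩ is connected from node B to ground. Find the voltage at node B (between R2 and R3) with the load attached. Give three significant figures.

V ≈ 2.94 V

At node B, R3 is in parallel with the load: R3‖R_L = 5.136 kΩ.
Below node A the resistance is R2 + (R3‖R_L) = 9.836 kΩ, so V_A = 14.2 × 9.836/24.84 = 5.624 V.
Then V_B = V_A × (R3‖R_L)/(R2 + R3‖R_L) = 5.624 × 5.136/9.836 = 2.94 V.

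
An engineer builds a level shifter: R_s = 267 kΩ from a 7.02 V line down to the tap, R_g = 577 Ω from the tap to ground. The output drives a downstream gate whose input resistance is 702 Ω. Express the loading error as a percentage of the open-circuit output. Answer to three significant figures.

45.1 %

Unloaded V = 7.02 × 577/267600 = 0.01514 V.
Loaded: R_g‖R_L = 316.7 Ω, giving V = 7.02 × 316.7/267300 = 0.008317 V.
Drop = (0.01514 − 0.008317) / 0.01514 = 45.1 %.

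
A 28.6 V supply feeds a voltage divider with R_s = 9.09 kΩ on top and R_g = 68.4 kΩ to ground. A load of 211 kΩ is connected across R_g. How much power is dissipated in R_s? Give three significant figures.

Total resistance from the source is R_s + (R_g‖R_L) = 60.74 kΩ, so I = 28.6/60.74 kΩ = 0.4708 mA.
P = I²·R_s = (0.4708 mA)² × 9.09 kΩ = 2.02 mW.

P ≈ 2.02 mW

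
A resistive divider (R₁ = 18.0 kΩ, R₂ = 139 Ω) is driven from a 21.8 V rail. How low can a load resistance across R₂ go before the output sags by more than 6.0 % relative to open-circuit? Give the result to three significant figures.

Output resistance R_th = R₁‖R₂ = (18000 × 139)/18140 = 137.9 Ω.
The fractional drop is R_th/(R_th + R_L); requiring this ≤ 0.0600 gives R_L ≥ R_th(1/0.0600 − 1) = 137.9 × 15.67 = 2.16 kΩ.

R_L(min) ≈ 2.16 kΩ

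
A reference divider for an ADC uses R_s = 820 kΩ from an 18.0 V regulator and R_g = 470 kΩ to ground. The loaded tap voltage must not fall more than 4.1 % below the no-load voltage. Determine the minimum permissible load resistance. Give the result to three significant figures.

Output resistance R_th = R_s‖R_g = (820 × 470)/1290 = 298.8 kΩ.
The fractional drop is R_th/(R_th + R_L); requiring this ≤ 0.0410 gives R_L ≥ R_th(1/0.0410 − 1) = 298.8 × 23.39 = 6.99 MΩ.

R_L(min) ≈ 6.99 MΩ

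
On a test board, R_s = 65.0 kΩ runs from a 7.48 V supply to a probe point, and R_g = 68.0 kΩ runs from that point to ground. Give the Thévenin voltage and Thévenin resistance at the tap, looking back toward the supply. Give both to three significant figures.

V_th = 3.82 V, R_th = 33.2 kΩ

V_th is the open-circuit tap voltage: 7.48 × 68.0/(65.0 + 68.0) = 3.82 V.
With the supply zeroed, R_s and R_g appear in parallel from the tap: R_th = R_s‖R_g = (65.0 × 68.0)/133.0 = 33.2 kΩ.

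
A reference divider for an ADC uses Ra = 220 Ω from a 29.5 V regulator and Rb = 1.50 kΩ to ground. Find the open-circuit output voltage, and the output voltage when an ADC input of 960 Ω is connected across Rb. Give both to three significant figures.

Open-circuit: V = 29.5 × 1500/(220 + 1500) = 25.7 V.
With the load, Rb becomes Rb‖R_L = 585.4 Ω, so V = 29.5 × 585.4/805.4 = 21.4 V.

Unloaded: 25.7 V; loaded: 21.4 V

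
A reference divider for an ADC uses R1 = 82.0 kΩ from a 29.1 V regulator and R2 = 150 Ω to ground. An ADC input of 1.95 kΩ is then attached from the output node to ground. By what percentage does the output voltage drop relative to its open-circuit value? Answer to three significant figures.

7.13 %

The divider's output (Thévenin) resistance is R1‖R2 = 149.7 Ω.
Fractional drop under load = R_th/(R_th + R_L) = 149.7 / (149.7 + 1950) = 0.07131.
So the output falls by 7.13 %.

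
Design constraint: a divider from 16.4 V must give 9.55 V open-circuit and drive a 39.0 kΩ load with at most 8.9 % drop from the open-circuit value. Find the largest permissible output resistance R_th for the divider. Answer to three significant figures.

Loading drop = R_th/(R_th + R_L) ≤ 0.0890, so R_th ≤ R_L · ε/(1−ε) = 39.0 kΩ × 0.0890/0.9110 = 3.81 kΩ.
(Any R1, R2 with R2/(R1+R2) = 0.582 and R1‖R2 ≤ 3.81 kΩ will meet the spec.)

R_th ≤ 3.81 kΩ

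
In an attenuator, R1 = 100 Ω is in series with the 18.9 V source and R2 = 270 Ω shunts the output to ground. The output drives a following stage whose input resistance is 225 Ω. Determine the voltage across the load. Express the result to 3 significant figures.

V_out ≈ 10.4 V

The load sits in parallel with R2: R2‖R_L = (270 × 225) / (270 + 225) = 122.7 Ω.
V_out = 18.9 × 122.7 / (100 + 122.7) = 18.9 × 122.7/222.7 = 10.4 V.
(Unloaded it would have been 13.8 V.)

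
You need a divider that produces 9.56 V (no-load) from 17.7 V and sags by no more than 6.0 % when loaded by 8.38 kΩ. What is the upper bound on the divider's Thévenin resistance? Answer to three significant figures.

R_th ≤ 535 Ω

Loading drop = R_th/(R_th + R_L) ≤ 0.0600, so R_th ≤ R_L · ε/(1−ε) = 8.38 kΩ × 0.0600/0.9400 = 535 Ω.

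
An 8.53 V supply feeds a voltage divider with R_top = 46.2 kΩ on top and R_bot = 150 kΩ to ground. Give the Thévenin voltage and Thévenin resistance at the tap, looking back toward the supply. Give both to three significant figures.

V_th = 6.52 V, R_th = 35.3 kΩ

V_th is the open-circuit tap voltage: 8.53 × 150/(46.2 + 150) = 6.52 V.
With the supply zeroed, R_top and R_bot appear in parallel from the tap: R_th = R_top‖R_bot = (46.2 × 150)/196.2 = 35.3 kΩ.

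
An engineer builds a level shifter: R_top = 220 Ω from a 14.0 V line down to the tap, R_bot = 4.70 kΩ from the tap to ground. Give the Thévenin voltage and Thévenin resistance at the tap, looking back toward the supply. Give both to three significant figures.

V_th = 13.4 V, R_th = 210 Ω

V_th is the open-circuit tap voltage: 14.0 × 4700/(220 + 4700) = 13.4 V.
With the supply zeroed, R_top and R_bot appear in parallel from the tap: R_th = R_top‖R_bot = (220 × 4700)/4920 = 210 Ω.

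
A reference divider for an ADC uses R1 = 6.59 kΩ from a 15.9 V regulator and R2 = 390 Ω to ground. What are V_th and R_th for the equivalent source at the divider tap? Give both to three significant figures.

V_th = 0.888 V, R_th = 368 Ω

V_th is the open-circuit tap voltage: 15.9 × 390/(6590 + 390) = 0.888 V.
With the supply zeroed, R1 and R2 appear in parallel from the tap: R_th = R1‖R2 = (6590 × 390)/6980 = 368 Ω.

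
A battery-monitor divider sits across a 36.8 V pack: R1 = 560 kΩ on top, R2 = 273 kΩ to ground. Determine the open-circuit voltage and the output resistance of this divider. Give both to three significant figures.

V_th is the open-circuit tap voltage: 36.8 × 273/(560 + 273) = 12.1 V.
With the supply zeroed, R1 and R2 appear in parallel from the tap: R_th = R1‖R2 = (560 × 273)/833.0 = 184 kΩ.

V_th = 12.1 V, R_th = 184 kΩ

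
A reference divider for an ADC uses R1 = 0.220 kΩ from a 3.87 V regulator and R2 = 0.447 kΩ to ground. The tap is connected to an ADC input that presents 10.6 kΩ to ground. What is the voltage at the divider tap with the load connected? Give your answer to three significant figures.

The load sits in parallel with R2: R2‖R_L = (447 × 10600) / (447 + 10600) = 428.9 Ω.
V_out = 3.87 × 428.9 / (220 + 428.9) = 3.87 × 428.9/648.9 = 2.56 V.

V_out ≈ 2.56 V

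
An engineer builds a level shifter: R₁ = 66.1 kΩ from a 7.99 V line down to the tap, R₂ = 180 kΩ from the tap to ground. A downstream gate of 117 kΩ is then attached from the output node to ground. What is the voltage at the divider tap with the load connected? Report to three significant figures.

The load sits in parallel with R₂: R₂‖R_L = (180 × 117) / (180 + 117) = 70.91 kΩ.
V_out = 7.99 × 70.91 / (66.1 + 70.91) = 7.99 × 70.91/137.0 = 4.14 V.

V_out ≈ 4.14 V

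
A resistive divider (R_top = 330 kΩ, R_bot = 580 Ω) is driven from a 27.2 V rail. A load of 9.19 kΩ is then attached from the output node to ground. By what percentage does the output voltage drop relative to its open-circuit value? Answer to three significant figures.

The divider's output (Thévenin) resistance is R_top‖R_bot = 579.0 Ω.
Fractional drop under load = R_th/(R_th + R_L) = 579.0 / (579.0 + 9190) = 0.05927.
So the output falls by 5.93 %.

5.93 %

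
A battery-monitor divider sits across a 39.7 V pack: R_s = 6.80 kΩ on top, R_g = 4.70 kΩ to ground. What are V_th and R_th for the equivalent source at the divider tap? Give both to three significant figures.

V_th = 16.2 V, R_th = 2.78 kΩ

V_th is the open-circuit tap voltage: 39.7 × 4.70/(6.80 + 4.70) = 16.2 V.
With the supply zeroed, R_s and R_g appear in parallel from the tap: R_th = R_s‖R_g = (6.80 × 4.70)/11.50 = 2.78 kΩ.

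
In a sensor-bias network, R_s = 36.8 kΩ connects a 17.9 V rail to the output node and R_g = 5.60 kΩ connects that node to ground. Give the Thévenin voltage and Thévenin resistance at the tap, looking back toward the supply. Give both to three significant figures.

V_th is the open-circuit tap voltage: 17.9 × 5.60/(36.8 + 5.60) = 2.36 V.
With the supply zeroed, R_s and R_g appear in parallel from the tap: R_th = R_s‖R_g = (36.8 × 5.60)/42.40 = 4.86 kΩ.

V_th = 2.36 V, R_th = 4.86 kΩ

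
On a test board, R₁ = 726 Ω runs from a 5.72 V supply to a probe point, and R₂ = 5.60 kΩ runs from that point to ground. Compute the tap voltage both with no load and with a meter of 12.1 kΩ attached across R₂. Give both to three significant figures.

Unloaded: 5.06 V; loaded: 4.81 V

Open-circuit: V = 5.72 × 5600/(726 + 5600) = 5.06 V.
With the load, R₂ becomes R₂‖R_L = 3828 Ω, so V = 5.72 × 3828/4554 = 4.81 V.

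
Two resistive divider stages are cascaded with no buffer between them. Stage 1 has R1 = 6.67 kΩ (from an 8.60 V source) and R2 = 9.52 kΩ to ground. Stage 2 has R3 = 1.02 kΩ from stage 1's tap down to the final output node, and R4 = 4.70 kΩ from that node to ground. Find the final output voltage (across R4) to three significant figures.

V_out ≈ 2.46 V

Stage 2 presents R3+R4 = 5.720 kΩ as a load on stage 1's tap.
Stage 1's lower leg becomes R2‖(R3+R4) = 3.573 kΩ, so V_mid = 8.60 × 3.573/10.24 = 3.000 V.
Stage 2 is itself unloaded: V_out = V_mid × R4/(R3+R4) = 3.000 × 4.70/5.720 = 2.46 V.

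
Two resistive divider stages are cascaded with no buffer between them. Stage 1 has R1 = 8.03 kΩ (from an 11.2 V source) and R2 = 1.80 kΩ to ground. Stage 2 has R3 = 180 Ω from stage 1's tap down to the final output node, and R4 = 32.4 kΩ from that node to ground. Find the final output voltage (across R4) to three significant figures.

Stage 2 presents R3+R4 = 32580 Ω as a load on stage 1's tap.
Stage 1's lower leg becomes R2‖(R3+R4) = 1706 Ω, so V_mid = 11.2 × 1706/9736 = 1.962 V.
Stage 2 is itself unloaded: V_out = V_mid × R4/(R3+R4) = 1.962 × 32400/32580 = 1.95 V.

V_out ≈ 1.95 V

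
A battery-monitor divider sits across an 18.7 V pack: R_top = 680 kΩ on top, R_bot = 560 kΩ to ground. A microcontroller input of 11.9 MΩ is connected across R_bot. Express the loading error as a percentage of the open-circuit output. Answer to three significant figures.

2.52 %

The divider's output (Thévenin) resistance is R_top‖R_bot = 307.1 kΩ.
Fractional drop under load = R_th/(R_th + R_L) = 307.1 / (307.1 + 11900) = 0.02516.
So the output falls by 2.52 %.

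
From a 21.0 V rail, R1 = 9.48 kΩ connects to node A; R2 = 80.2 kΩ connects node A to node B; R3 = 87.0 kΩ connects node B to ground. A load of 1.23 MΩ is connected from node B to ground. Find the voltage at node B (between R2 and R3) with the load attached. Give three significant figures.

At node B, R3 is in parallel with the load: R3‖R_L = 81.25 kΩ.
Below node A the resistance is R2 + (R3‖R_L) = 161.5 kΩ, so V_A = 21.0 × 161.5/170.9 = 19.84 V.
Then V_B = V_A × (R3‖R_L)/(R2 + R3‖R_L) = 19.84 × 81.25/161.5 = 9.98 V.

V ≈ 9.98 V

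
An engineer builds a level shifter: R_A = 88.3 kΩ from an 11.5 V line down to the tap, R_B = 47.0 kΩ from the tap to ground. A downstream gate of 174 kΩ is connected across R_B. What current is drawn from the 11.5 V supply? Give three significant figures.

R_B‖R_L = 37.00 kΩ, so the source sees R_A + R_B‖R_L = 125.3 kΩ.
I = 11.5 V / 125.3 kΩ = 0.0918 mA.

I ≈ 0.0918 mA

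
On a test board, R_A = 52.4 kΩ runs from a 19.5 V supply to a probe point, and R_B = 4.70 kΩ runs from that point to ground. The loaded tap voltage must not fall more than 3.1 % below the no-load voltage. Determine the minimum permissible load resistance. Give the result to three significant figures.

R_L(min) ≈ 135 kΩ

Output resistance R_th = R_A‖R_B = (52.4 × 4.70)/57.10 = 4.313 kΩ.
The fractional drop is R_th/(R_th + R_L); requiring this ≤ 0.0310 gives R_L ≥ R_th(1/0.0310 − 1) = 4.313 × 31.26 = 135 kΩ.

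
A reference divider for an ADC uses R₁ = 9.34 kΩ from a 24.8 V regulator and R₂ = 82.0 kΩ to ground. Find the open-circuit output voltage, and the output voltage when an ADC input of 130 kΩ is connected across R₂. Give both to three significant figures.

Open-circuit: V = 24.8 × 82.0/(9.34 + 82.0) = 22.3 V.
With the load, R₂ becomes R₂‖R_L = 50.28 kΩ, so V = 24.8 × 50.28/59.62 = 20.9 V.

Unloaded: 22.3 V; loaded: 20.9 V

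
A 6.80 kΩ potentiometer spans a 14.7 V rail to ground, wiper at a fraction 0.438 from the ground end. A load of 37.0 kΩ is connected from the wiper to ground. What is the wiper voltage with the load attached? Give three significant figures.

The wiper splits the pot into (1−α)R = 3.822 kΩ above and αR = 2.978 kΩ below.
Lower section ‖ load = 2.757 kΩ.
V_wiper = 14.7 × 2.757/(3.822 + 2.757) = 6.16 V.

V ≈ 6.16 V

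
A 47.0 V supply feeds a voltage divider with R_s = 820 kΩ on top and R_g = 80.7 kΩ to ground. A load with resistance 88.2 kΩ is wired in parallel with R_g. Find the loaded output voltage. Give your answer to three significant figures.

V_out ≈ 2.30 V

The load sits in parallel with R_g: R_g‖R_L = (80.7 × 88.2) / (80.7 + 88.2) = 42.14 kΩ.
V_out = 47.0 × 42.14 / (820 + 42.14) = 47.0 × 42.14/862.1 = 2.30 V.
(Unloaded it would have been 4.21 V.)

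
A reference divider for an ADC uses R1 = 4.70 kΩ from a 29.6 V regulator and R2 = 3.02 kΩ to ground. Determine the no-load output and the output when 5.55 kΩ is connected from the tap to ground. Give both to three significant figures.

Unloaded: 11.6 V; loaded: 8.70 V

Open-circuit: V = 29.6 × 3.02/(4.70 + 3.02) = 11.6 V.
With the load, R2 becomes R2‖R_L = 1.956 kΩ, so V = 29.6 × 1.956/6.656 = 8.70 V.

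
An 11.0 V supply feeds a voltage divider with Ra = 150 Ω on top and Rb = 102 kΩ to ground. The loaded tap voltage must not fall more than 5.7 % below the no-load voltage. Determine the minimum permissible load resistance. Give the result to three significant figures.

Output resistance R_th = Ra‖Rb = (150 × 102000)/102200 = 149.8 Ω.
The fractional drop is R_th/(R_th + R_L); requiring this ≤ 0.0570 gives R_L ≥ R_th(1/0.0570 − 1) = 149.8 × 16.54 = 2.48 kΩ.

R_L(min) ≈ 2.48 kΩ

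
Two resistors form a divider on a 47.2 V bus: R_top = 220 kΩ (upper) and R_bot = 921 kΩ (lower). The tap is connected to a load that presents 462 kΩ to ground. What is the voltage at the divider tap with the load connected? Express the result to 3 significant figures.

The load sits in parallel with R_bot: R_bot‖R_L = (921 × 462) / (921 + 462) = 307.7 kΩ.
V_out = 47.2 × 307.7 / (220 + 307.7) = 47.2 × 307.7/527.7 = 27.5 V.

V_out ≈ 27.5 V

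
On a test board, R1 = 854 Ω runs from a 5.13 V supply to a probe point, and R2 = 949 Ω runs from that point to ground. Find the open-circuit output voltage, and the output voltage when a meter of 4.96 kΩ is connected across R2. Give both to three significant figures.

Unloaded: 2.70 V; loaded: 2.48 V

Open-circuit: V = 5.13 × 949/(854 + 949) = 2.70 V.
With the load, R2 becomes R2‖R_L = 796.6 Ω, so V = 5.13 × 796.6/1651 = 2.48 V.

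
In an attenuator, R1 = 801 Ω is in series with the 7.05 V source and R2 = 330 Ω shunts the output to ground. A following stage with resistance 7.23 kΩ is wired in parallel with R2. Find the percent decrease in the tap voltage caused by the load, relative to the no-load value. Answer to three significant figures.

3.13 %

The divider's output (Thévenin) resistance is R1‖R2 = 233.7 Ω.
Fractional drop under load = R_th/(R_th + R_L) = 233.7 / (233.7 + 7230) = 0.03131.
So the output falls by 3.13 %.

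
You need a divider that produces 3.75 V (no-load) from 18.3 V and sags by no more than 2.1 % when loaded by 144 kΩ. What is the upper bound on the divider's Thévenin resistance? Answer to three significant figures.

R_th ≤ 3.09 kΩ

Loading drop = R_th/(R_th + R_L) ≤ 0.0210, so R_th ≤ R_L · ε/(1−ε) = 144 kΩ × 0.0210/0.9790 = 3.09 kΩ.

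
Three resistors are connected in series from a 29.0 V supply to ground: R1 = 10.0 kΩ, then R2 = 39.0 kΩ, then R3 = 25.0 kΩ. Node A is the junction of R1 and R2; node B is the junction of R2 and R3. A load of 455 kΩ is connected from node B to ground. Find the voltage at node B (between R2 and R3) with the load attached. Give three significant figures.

At node B, R3 is in parallel with the load: R3‖R_L = 23.70 kΩ.
Below node A the resistance is R2 + (R3‖R_L) = 62.70 kΩ, so V_A = 29.0 × 62.70/72.70 = 25.01 V.
Then V_B = V_A × (R3‖R_L)/(R2 + R3‖R_L) = 25.01 × 23.70/62.70 = 9.45 V.

V ≈ 9.45 V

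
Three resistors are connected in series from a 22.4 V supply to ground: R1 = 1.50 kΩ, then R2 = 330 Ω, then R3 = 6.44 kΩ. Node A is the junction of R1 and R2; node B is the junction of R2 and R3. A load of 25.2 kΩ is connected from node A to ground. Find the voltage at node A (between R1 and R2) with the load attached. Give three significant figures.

Below node A the series string R2+R3 = 6770 Ω sits in parallel with the 25200 Ω load: 5336 Ω.
V_A = 22.4 × 5336/(1500 + 5336) = 17.5 V.

V ≈ 17.5 V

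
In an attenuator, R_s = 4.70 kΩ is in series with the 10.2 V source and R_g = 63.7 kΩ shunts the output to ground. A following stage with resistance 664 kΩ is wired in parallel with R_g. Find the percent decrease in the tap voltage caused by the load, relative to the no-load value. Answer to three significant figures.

0.655 %

The divider's output (Thévenin) resistance is R_s‖R_g = 4.377 kΩ.
Fractional drop under load = R_th/(R_th + R_L) = 4.377 / (4.377 + 664) = 0.006549.
So the output falls by 0.655 %.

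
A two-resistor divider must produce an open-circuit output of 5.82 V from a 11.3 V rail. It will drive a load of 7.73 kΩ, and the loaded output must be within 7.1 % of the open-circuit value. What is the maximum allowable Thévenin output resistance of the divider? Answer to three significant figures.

Loading drop = R_th/(R_th + R_L) ≤ 0.0710, so R_th ≤ R_L · ε/(1−ε) = 7.73 kΩ × 0.0710/0.9290 = 591 Ω.
(Any R1, R2 with R2/(R1+R2) = 0.515 and R1‖R2 ≤ 591 Ω will meet the spec.)

R_th ≤ 591 Ω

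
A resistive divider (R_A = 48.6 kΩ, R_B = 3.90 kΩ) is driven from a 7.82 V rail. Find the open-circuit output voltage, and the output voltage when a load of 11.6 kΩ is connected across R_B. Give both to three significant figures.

Open-circuit: V = 7.82 × 3.90/(48.6 + 3.90) = 0.581 V.
With the load, R_B becomes R_B‖R_L = 2.919 kΩ, so V = 7.82 × 2.919/51.52 = 0.443 V.

Unloaded: 0.581 V; loaded: 0.443 V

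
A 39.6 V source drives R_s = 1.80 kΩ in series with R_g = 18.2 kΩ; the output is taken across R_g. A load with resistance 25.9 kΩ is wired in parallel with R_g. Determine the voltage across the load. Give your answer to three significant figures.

V_out ≈ 33.9 V

The load sits in parallel with R_g: R_g‖R_L = (18.2 × 25.9) / (18.2 + 25.9) = 10.69 kΩ.
V_out = 39.6 × 10.69 / (1.80 + 10.69) = 39.6 × 10.69/12.49 = 33.9 V.
(Unloaded it would have been 36.0 V.)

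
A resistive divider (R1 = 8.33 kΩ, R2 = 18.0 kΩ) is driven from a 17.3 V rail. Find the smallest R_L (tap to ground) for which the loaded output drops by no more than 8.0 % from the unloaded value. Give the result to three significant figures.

Output resistance R_th = R1‖R2 = (8.33 × 18.0)/26.33 = 5.695 kΩ.
The fractional drop is R_th/(R_th + R_L); requiring this ≤ 0.0800 gives R_L ≥ R_th(1/0.0800 − 1) = 5.695 × 11.50 = 65.5 kΩ.

R_L(min) ≈ 65.5 kΩ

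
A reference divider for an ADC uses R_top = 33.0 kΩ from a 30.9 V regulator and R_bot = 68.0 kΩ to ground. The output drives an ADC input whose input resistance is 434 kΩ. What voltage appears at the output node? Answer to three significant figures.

V_out ≈ 19.8 V

The load sits in parallel with R_bot: R_bot‖R_L = (68.0 × 434) / (68.0 + 434) = 58.79 kΩ.
V_out = 30.9 × 58.79 / (33.0 + 58.79) = 30.9 × 58.79/91.79 = 19.8 V.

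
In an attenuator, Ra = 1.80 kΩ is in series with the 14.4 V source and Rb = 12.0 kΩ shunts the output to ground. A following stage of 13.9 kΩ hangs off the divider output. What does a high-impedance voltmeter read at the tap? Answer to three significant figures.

V_out ≈ 11.3 V

The load sits in parallel with Rb: Rb‖R_L = (12.0 × 13.9) / (12.0 + 13.9) = 6.440 kΩ.
V_out = 14.4 × 6.440 / (1.80 + 6.440) = 14.4 × 6.440/8.240 = 11.3 V.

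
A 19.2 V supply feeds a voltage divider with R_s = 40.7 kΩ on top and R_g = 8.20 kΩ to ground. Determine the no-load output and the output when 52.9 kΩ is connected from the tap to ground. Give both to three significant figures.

Unloaded: 3.22 V; loaded: 2.85 V

Open-circuit: V = 19.2 × 8.20/(40.7 + 8.20) = 3.22 V.
With the load, R_g becomes R_g‖R_L = 7.100 kΩ, so V = 19.2 × 7.100/47.80 = 2.85 V.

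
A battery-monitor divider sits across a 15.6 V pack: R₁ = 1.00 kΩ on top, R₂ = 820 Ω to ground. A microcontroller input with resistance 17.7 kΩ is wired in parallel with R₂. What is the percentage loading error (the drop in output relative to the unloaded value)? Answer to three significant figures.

The divider's output (Thévenin) resistance is R₁‖R₂ = 450.5 Ω.
Fractional drop under load = R_th/(R_th + R_L) = 450.5 / (450.5 + 17700) = 0.02482.
So the output falls by 2.48 %.

2.48 %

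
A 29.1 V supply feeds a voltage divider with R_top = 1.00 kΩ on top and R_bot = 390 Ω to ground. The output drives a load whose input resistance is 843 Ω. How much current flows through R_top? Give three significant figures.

R_bot‖R_L = 266.6 Ω, so the source sees R_top + R_bot‖R_L = 1267 Ω.
I = 29.1 V / 1267 Ω = 23.0 mA.

I ≈ 23.0 mA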